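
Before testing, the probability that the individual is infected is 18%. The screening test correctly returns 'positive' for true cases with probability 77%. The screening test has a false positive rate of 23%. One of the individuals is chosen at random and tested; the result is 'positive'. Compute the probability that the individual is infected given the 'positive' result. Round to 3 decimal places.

Let H be the event that the individual is infected. P(H) = 0.18, so P(¬H) = 0.82. With E the 'positive' result, P(E|H) = 0.77 and P(E|¬H) = 0.23.
P(E) = 0.77·0.18 + 0.23·0.82 = 0.13860 + 0.18860 = 0.32720.
By Bayes' theorem, P(H|E) = 0.13860 / 0.32720 = 0.424.

P(H | E) ≈ 0.424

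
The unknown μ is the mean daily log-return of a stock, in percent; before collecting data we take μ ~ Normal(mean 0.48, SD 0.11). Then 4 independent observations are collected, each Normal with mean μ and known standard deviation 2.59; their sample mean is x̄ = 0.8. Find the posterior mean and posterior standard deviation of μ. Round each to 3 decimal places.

Prior precision 1/τ₀² = 1/0.11² = 82.6446; data precision n/σ² = 4/2.59² = 0.596294.
Posterior precision = 82.6446 + 0.596294 = 83.2409, giving posterior SD = 1/√83.2409 = 0.110.
Posterior mean = (82.6446·0.48 + 0.596294·0.8) / 83.2409 = 0.482.

Posterior mean ≈ 0.482; posterior SD ≈ 0.110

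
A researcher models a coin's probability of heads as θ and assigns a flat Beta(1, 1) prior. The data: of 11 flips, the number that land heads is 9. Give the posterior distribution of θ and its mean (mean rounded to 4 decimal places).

Posterior: Beta(10, 3); mean ≈ 0.7692

The binomial likelihood is conjugate to the Beta prior: with 9 successes and 2 failures, the posterior is Beta(1+9, 1+2) = Beta(10, 3).
E[θ | data] = 10/(10+3) = 0.7692.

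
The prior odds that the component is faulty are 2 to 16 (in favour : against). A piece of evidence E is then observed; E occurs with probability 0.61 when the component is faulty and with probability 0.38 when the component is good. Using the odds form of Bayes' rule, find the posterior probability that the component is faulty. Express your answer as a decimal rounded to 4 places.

Posterior probability ≈ 0.1671

Prior odds = 2/16 = 0.12500.
Likelihood ratio for E = 0.61/0.38 = 1.6053.
Posterior odds = prior odds × LR = 0.20066.
Posterior probability = odds/(1+odds) = 0.20066/1.2007 = 0.1671.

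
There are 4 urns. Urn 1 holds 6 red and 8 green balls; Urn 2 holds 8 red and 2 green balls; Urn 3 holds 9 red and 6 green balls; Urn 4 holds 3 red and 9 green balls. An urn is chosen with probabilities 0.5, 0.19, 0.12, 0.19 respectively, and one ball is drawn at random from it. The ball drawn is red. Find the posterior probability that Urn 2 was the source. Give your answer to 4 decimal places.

Posterior probability ≈ 0.3129

P(red|Urn 1) = 0.4286; P(red|Urn 2) = 0.8; P(red|Urn 3) = 0.6; P(red|Urn 4) = 0.25.
Prior × likelihood for each source: 0.5·0.4286=0.2143, 0.19·0.8=0.1520, 0.12·0.6=0.07200, 0.19·0.25=0.04750. Summing gives P(red) = 0.48579.
P(Urn 2 | red) = 0.1520 / 0.48579 = 0.3129.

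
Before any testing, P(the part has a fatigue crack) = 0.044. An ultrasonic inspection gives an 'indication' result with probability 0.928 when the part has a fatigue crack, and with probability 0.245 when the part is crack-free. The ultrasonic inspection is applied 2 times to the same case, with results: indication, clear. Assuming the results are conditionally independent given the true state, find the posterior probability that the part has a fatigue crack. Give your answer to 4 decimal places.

With H the event that the part has a fatigue crack, the joint likelihood of the observed sequence is P(data|H) = 0.928·0.072 = 0.066816 and P(data|¬H) = 0.245·0.755 = 0.18498.
Bayes: P(H|data) = 0.044·0.066816 / (0.044·0.066816 + 0.956·0.18498) = 0.0029399/0.17978 = 0.0164.

Posterior P(H) ≈ 0.0164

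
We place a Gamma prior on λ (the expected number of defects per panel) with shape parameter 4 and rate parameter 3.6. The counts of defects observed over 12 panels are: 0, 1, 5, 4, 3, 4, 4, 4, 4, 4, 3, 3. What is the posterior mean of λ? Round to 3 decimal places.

The Poisson likelihood adds the total count to the shape and the number of exposure periods to the rate. Here ∑xᵢ = 39 and n = 12, so shape 4→43 and rate 3.6→15.6.
Posterior mean = shape/rate = 43/15.6 = 2.756.

Posterior mean ≈ 2.756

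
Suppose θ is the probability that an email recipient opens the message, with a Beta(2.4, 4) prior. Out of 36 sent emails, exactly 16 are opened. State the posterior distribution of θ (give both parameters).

Posterior: Beta(18.4, 24)

Observing 16 successes and 20 failures updates Beta(2.4, 4) by adding the success and failure counts to the two shape parameters: α = 2.4+16 = 18.4, β = 4+20 = 24.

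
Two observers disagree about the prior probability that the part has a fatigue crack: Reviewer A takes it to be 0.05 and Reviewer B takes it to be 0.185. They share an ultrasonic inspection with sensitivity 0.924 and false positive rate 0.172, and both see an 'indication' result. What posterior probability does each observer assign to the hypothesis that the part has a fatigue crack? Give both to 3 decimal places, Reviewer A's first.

The likelihood ratio for an 'indication' result is 0.924/0.172 = 5.3721.
Reviewer A: prior odds 0.05/0.95 = 0.052632; posterior odds 0.28274; posterior probability 0.220.
Reviewer B: prior odds 0.185/0.815 = 0.22699; posterior odds 1.2194; posterior probability 0.549.

Reviewer A: 0.220; Reviewer B: 0.549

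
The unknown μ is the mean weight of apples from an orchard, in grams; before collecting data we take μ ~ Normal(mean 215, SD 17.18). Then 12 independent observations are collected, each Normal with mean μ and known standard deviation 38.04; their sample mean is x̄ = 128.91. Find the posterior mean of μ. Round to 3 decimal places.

Posterior mean ≈ 153.881

Prior precision 1/τ₀² = 1/17.18² = 0.00338808; data precision n/σ² = 12/38.04² = 0.00829278.
Posterior precision = 0.00338808 + 0.00829278 = 0.0116809.
Posterior mean = (0.00338808·215 + 0.00829278·128.91) / 0.0116809 = 153.881.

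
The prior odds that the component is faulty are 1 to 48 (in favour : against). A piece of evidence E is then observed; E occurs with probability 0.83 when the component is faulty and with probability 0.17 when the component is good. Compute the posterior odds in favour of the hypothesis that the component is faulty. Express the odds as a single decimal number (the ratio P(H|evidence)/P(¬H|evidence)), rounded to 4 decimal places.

Prior odds = 1/48 = 0.020833. In log-odds, ln(0.020833) = -3.8712.
Add log likelihood ratio: ln(4.8824) = 1.5856.
Posterior log-odds = -2.2856, so posterior odds = exp(-2.2856) = 0.10172.

Posterior odds ≈ 0.1017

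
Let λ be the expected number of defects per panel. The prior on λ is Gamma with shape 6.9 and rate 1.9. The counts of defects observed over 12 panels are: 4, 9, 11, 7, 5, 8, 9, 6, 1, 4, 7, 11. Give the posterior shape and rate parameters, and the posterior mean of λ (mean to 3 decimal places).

The Poisson likelihood adds the total count to the shape and the number of exposure periods to the rate. Here ∑xᵢ = 82 and n = 12, so shape 6.9→88.9 and rate 1.9→13.9.
Posterior mean = shape/rate = 88.9/13.9 = 6.396.

Posterior: Gamma(shape=88.9, rate=13.9); mean ≈ 6.396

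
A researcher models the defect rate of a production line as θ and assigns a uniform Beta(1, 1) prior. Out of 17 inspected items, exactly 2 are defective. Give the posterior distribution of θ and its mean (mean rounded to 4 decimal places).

The binomial likelihood is conjugate to the Beta prior: with 2 successes and 15 failures, the posterior is Beta(1+2, 1+15) = Beta(3, 16).
E[θ | data] = 3/(3+16) = 0.1579.

Posterior: Beta(3, 16); mean ≈ 0.1579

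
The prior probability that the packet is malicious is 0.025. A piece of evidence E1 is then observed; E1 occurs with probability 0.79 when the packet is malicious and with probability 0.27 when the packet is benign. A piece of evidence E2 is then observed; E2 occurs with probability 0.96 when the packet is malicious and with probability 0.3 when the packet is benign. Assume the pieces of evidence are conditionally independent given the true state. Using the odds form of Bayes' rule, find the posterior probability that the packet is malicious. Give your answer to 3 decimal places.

Posterior probability ≈ 0.194

Prior odds = 0.025/(1−0.025) = 0.025641. In log-odds, ln(0.025641) = -3.6636.
Add log likelihood ratios: ln(2.9259) + ln(3.2000) = 2.2368.
Posterior log-odds = -1.4268, so posterior odds = exp(-1.4268) = 0.24008. Converting, P(H|E) = 0.24008/1.2401 = 0.194.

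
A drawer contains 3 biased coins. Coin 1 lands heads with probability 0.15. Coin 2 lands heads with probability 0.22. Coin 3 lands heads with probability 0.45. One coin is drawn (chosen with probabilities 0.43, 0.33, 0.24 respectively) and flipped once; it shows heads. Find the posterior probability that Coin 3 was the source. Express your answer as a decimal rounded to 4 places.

P(heads|C1) = 0.15; P(heads|C2) = 0.22; P(heads|C3) = 0.45.
Prior × likelihood for each source: 0.43·0.15=0.06450, 0.33·0.22=0.07260, 0.24·0.45=0.1080. Summing gives P(heads) = 0.24510.
P(Coin 3 | heads) = 0.1080 / 0.24510 = 0.4406.

Posterior probability ≈ 0.4406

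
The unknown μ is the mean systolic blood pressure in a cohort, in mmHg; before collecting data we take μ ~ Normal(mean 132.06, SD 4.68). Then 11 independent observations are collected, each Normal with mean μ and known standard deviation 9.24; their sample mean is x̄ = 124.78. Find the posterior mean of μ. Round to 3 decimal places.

With known σ, the Normal prior is conjugate. Weight on the data is w = (n/σ²)/(n/σ² + 1/τ₀²) = 0.128839/(0.128839+0.0456571) = 0.73835.
Posterior mean = w·x̄ + (1−w)·μ₀ = 0.73835·124.78 + 0.26165·132.06 = 126.685.

Posterior mean ≈ 126.685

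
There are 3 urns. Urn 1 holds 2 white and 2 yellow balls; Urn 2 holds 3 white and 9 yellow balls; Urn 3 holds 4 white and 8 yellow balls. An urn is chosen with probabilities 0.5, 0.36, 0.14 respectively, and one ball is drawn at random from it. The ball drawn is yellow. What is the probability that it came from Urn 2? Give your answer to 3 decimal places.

Posterior probability ≈ 0.440

Tabulate prior·likelihood by source: [1] prior 0.5, lik 0.5, product 0.2500; [2] prior 0.36, lik 0.75, product 0.2700; [3] prior 0.14, lik 0.6667, product 0.09333.
Normalizing constant = 0.61333; the posterior for Urn 2 is its product over the sum, 0.2700/0.61333 = 0.440.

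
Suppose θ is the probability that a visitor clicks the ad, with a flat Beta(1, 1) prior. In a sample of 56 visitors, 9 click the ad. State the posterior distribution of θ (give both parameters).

Observing 9 successes and 47 failures updates Beta(1, 1) by adding the success and failure counts to the two shape parameters: α = 1+9 = 10, β = 1+47 = 48.

Posterior: Beta(10, 48)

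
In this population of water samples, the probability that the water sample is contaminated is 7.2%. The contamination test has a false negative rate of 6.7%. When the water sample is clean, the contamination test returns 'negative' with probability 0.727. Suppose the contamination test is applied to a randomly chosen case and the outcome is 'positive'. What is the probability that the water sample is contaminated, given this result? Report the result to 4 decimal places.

Write H for 'the water sample is contaminated'. Prior odds H:¬H = 0.072/0.928 = 0.077586. For the 'positive' outcome, the likelihood ratio is 0.933/0.273 = 3.4176.
Posterior odds = 0.077586 × 3.4176 = 0.26516, so P(H|E) = 0.26516/(1+0.26516) = 0.2096.

P(H | E) ≈ 0.2096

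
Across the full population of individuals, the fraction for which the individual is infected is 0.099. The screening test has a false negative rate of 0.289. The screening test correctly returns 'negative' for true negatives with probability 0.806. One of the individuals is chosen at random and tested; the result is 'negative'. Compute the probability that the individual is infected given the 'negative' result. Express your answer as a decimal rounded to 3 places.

Let H be the event that the individual is infected. P(H) = 0.099, so P(¬H) = 0.901. With E the 'negative' result, P(E|H) = 0.289 and P(E|¬H) = 0.806.
P(E) = 0.289·0.099 + 0.806·0.901 = 0.028611 + 0.72621 = 0.75482.
By Bayes' theorem, P(H|E) = 0.028611 / 0.75482 = 0.038.

P(H | E) ≈ 0.038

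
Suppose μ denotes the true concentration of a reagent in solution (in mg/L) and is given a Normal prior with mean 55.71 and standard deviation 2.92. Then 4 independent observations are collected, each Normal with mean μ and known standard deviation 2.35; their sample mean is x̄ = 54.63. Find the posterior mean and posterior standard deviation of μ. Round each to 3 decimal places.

With known σ, the Normal prior is conjugate. Weight on the data is w = (n/σ²)/(n/σ² + 1/τ₀²) = 0.724310/(0.724310+0.117283) = 0.86064.
Posterior mean = w·x̄ + (1−w)·μ₀ = 0.86064·54.63 + 0.13936·55.71 = 54.781. Posterior variance = 1/(0.724310+0.117283) = 1.18822, so SD = 1.090.

Posterior mean ≈ 54.781; posterior SD ≈ 1.090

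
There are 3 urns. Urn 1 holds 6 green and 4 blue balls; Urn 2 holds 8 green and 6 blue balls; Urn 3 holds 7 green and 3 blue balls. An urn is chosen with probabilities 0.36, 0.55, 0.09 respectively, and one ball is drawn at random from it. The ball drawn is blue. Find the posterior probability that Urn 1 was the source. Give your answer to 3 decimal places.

Posterior probability ≈ 0.354

Tabulate prior·likelihood by source: [1] prior 0.36, lik 0.4, product 0.1440; [2] prior 0.55, lik 0.4286, product 0.2357; [3] prior 0.09, lik 0.3, product 0.02700.
Normalizing constant = 0.40671; the posterior for Urn 1 is its product over the sum, 0.1440/0.40671 = 0.354.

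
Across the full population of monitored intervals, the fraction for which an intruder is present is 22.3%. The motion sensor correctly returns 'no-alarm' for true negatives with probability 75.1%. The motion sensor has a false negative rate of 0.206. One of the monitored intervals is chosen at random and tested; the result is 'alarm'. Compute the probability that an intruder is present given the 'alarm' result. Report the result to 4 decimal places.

Write H for 'an intruder is present'. Prior odds H:¬H = 0.223/0.777 = 0.28700. For the 'alarm' outcome, the likelihood ratio is 0.794/0.249 = 3.1888.
Posterior odds = 0.28700 × 3.1888 = 0.91518, so P(H|E) = 0.91518/(1+0.91518) = 0.4779.

P(H | E) ≈ 0.4779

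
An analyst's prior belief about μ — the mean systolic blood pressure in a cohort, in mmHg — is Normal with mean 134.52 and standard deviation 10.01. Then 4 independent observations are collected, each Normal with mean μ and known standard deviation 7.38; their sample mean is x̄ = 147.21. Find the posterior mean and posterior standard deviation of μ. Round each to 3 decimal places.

Posterior mean ≈ 145.692; posterior SD ≈ 3.462

With known σ, the Normal prior is conjugate. Weight on the data is w = (n/σ²)/(n/σ² + 1/τ₀²) = 0.0734425/(0.0734425+0.00998003) = 0.88037.
Posterior mean = w·x̄ + (1−w)·μ₀ = 0.88037·147.21 + 0.11963·134.52 = 145.692. Posterior variance = 1/(0.0734425+0.00998003) = 11.9872, so SD = 3.462.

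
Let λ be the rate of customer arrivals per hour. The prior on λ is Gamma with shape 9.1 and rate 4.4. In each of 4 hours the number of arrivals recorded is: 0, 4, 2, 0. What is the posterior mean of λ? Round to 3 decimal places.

The Poisson likelihood adds the total count to the shape and the number of exposure periods to the rate. Here ∑xᵢ = 6 and n = 4, so shape 9.1→15.1 and rate 4.4→8.4.
E[λ | data] = 15.1/8.4 = 1.798.

Posterior mean ≈ 1.798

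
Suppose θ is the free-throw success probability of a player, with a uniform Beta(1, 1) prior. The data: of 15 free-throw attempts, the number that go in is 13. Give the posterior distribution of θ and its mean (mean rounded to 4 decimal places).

Observing 13 successes and 2 failures updates Beta(1, 1) by adding the success and failure counts to the two shape parameters: α = 1+13 = 14, β = 1+2 = 3.
Posterior mean = α/(α+β) = 14/17 = 0.8235.

Posterior: Beta(14, 3); mean ≈ 0.8235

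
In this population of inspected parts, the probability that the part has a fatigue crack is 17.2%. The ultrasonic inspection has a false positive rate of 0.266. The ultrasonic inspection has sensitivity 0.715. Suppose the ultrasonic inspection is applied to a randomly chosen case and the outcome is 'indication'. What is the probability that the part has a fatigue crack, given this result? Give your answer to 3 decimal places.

P(H | E) ≈ 0.358

Write H for 'the part has a fatigue crack'. Prior odds H:¬H = 0.172/0.828 = 0.20773. For the 'indication' outcome, the likelihood ratio is 0.715/0.266 = 2.6880.
Posterior odds = 0.20773 × 2.6880 = 0.55837, so P(H|E) = 0.55837/(1+0.55837) = 0.358.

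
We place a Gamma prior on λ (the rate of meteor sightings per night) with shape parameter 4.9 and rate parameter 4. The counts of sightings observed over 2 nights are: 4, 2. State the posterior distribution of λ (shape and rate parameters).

Total count ∑xᵢ = 6 over n = 2 nights.
Gamma is conjugate to the Poisson likelihood: posterior is Gamma(shape = 4.9+6 = 10.9, rate = 4+2 = 6).

Posterior: Gamma(shape=10.9, rate=6)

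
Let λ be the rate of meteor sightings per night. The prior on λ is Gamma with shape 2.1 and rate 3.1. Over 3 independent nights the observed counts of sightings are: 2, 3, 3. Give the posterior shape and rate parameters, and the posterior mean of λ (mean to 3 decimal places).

Posterior: Gamma(shape=10.1, rate=6.1); mean ≈ 1.656

The Poisson likelihood adds the total count to the shape and the number of exposure periods to the rate. Here ∑xᵢ = 8 and n = 3, so shape 2.1→10.1 and rate 3.1→6.1.
E[λ | data] = 10.1/6.1 = 1.656.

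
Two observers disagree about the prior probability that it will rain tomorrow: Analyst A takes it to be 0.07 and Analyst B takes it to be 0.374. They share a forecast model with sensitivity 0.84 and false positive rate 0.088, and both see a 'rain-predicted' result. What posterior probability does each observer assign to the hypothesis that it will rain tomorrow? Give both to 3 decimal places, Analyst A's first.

P('+'|H) = 0.84, P('+'|¬H) = 0.088.
Analyst A: numerator 0.84·0.07 = 0.058800; evidence = 0.058800+0.088·0.93 = 0.14064; posterior = 0.418.
Analyst B: numerator 0.84·0.374 = 0.31416; evidence = 0.31416+0.088·0.626 = 0.36925; posterior = 0.851.

Analyst A: 0.418; Analyst B: 0.851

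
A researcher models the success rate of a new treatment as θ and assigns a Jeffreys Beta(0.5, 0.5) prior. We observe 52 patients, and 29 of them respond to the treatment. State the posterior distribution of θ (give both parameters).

Posterior: Beta(29.5, 23.5)

Observing 29 successes and 23 failures updates Beta(0.5, 0.5) by adding the success and failure counts to the two shape parameters: α = 0.5+29 = 29.5, β = 0.5+23 = 23.5.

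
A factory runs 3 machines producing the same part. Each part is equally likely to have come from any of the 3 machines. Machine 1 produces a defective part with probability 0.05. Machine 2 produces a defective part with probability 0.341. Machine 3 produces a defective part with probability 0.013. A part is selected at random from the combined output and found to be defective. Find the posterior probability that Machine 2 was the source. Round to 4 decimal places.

Tabulate prior·likelihood by source: [1] prior 0.333333, lik 0.05, product 0.01667; [2] prior 0.333333, lik 0.341, product 0.1137; [3] prior 0.333333, lik 0.013, product 0.004333.
Normalizing constant = 0.13467; the posterior for Machine 2 is its product over the sum, 0.1137/0.13467 = 0.8441.

Posterior probability ≈ 0.8441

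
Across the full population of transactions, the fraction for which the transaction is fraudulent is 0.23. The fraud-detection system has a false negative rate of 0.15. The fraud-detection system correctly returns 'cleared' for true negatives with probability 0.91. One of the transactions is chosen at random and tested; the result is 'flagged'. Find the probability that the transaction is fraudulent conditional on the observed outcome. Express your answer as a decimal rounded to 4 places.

Let H be the event that the transaction is fraudulent. P(H) = 0.23, so P(¬H) = 0.77. With E the 'flagged' result, P(E|H) = 0.85 and P(E|¬H) = 0.09.
P(E) = 0.85·0.23 + 0.09·0.77 = 0.19550 + 0.069300 = 0.26480.
By Bayes' theorem, P(H|E) = 0.19550 / 0.26480 = 0.7383.

P(H | E) ≈ 0.7383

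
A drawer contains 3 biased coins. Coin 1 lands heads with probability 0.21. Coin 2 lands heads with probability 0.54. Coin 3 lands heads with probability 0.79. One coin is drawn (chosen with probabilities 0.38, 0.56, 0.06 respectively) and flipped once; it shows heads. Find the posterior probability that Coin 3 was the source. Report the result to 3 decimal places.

Tabulate prior·likelihood by source: [1] prior 0.38, lik 0.21, product 0.07980; [2] prior 0.56, lik 0.54, product 0.3024; [3] prior 0.06, lik 0.79, product 0.04740.
Normalizing constant = 0.42960; the posterior for Coin 3 is its product over the sum, 0.04740/0.42960 = 0.110.

Posterior probability ≈ 0.110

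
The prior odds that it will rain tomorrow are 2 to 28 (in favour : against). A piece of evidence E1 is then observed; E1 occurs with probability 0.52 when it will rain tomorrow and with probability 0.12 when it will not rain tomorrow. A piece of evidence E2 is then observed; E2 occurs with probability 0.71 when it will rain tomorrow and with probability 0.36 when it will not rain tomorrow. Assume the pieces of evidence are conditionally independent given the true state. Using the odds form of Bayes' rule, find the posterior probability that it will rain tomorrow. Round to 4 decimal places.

Prior odds = 2/28 = 0.071429. In log-odds, ln(0.071429) = -2.6391.
Add log likelihood ratios: ln(4.3333) + ln(1.9722) = 2.1455.
Posterior log-odds = -0.49356, so posterior odds = exp(-0.49356) = 0.61045. Converting, P(H|E) = 0.61045/1.6104 = 0.3791.

Posterior probability ≈ 0.3791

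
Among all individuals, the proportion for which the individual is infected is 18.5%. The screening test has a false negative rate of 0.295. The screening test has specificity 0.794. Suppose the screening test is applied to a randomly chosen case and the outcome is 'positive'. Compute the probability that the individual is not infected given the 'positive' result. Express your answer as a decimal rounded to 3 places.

Write H for 'the individual is infected'. Prior odds H:¬H = 0.185/0.815 = 0.22699. For the 'positive' outcome, the likelihood ratio is 0.705/0.206 = 3.4223.
Posterior odds = 0.22699 × 3.4223 = 0.77685, so P(H|E) = 0.77685/(1+0.77685) = 0.437. Then P(¬H|E) = 1 − 0.437 = 0.563.

P(¬H | E) ≈ 0.563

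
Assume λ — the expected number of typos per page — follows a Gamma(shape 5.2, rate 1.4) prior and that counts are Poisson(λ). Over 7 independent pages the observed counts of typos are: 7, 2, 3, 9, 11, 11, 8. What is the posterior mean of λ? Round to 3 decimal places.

Posterior mean ≈ 6.690

Total count ∑xᵢ = 51 over n = 7 pages.
Gamma is conjugate to the Poisson likelihood: posterior is Gamma(shape = 5.2+51 = 56.2, rate = 1.4+7 = 8.4).
E[λ | data] = 56.2/8.4 = 6.690.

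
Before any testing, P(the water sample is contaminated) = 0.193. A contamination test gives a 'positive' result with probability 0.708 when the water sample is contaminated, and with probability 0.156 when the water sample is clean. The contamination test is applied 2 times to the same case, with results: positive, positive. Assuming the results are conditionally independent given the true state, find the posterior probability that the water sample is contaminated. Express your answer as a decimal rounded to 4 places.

Posterior P(H) ≈ 0.8313

With H the event that the water sample is contaminated, the joint likelihood of the observed sequence is P(data|H) = 0.708·0.708 = 0.50126 and P(data|¬H) = 0.156·0.156 = 0.024336.
Bayes: P(H|data) = 0.193·0.50126 / (0.193·0.50126 + 0.807·0.024336) = 0.096744/0.11638 = 0.8313.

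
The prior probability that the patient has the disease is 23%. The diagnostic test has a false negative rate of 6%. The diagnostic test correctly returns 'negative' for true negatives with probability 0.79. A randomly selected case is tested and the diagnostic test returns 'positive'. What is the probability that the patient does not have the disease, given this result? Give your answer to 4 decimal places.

P(¬H | E) ≈ 0.4279

Write H for 'the patient has the disease'. Prior odds H:¬H = 0.23/0.77 = 0.29870. For the 'positive' outcome, the likelihood ratio is 0.94/0.21 = 4.4762.
Posterior odds = 0.29870 × 4.4762 = 1.3370, so P(H|E) = 1.3370/(1+1.3370) = 0.5721. Then P(¬H|E) = 1 − 0.5721 = 0.4279.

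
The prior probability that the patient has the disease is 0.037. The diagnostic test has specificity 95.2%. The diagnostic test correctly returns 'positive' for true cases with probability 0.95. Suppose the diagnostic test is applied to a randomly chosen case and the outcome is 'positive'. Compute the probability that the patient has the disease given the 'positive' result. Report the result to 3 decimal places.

P(H | E) ≈ 0.432

Write H for 'the patient has the disease'. Prior odds H:¬H = 0.037/0.963 = 0.038422. For the 'positive' outcome, the likelihood ratio is 0.95/0.048 = 19.792.
Posterior odds = 0.038422 × 19.792 = 0.76043, so P(H|E) = 0.76043/(1+0.76043) = 0.432.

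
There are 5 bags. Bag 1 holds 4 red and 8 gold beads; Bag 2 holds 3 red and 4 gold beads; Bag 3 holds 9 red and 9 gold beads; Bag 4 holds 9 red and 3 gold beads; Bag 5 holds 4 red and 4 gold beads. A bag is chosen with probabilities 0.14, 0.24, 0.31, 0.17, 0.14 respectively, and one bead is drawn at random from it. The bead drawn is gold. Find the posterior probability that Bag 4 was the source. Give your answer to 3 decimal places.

Posterior probability ≈ 0.085

Tabulate prior·likelihood by source: [1] prior 0.14, lik 0.6667, product 0.09333; [2] prior 0.24, lik 0.5714, product 0.1371; [3] prior 0.31, lik 0.5, product 0.1550; [4] prior 0.17, lik 0.25, product 0.04250; [5] prior 0.14, lik 0.5, product 0.07000.
Normalizing constant = 0.49798; the posterior for Bag 4 is its product over the sum, 0.04250/0.49798 = 0.085.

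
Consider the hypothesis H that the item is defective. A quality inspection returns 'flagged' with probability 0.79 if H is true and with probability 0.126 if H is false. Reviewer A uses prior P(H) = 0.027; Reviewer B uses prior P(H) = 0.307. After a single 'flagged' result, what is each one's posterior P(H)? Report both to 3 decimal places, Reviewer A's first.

P('+'|H) = 0.79, P('+'|¬H) = 0.126.
Reviewer A: numerator 0.79·0.027 = 0.021330; evidence = 0.021330+0.126·0.973 = 0.14393; posterior = 0.148.
Reviewer B: numerator 0.79·0.307 = 0.24253; evidence = 0.24253+0.126·0.693 = 0.32985; posterior = 0.735.

Reviewer A: 0.148; Reviewer B: 0.735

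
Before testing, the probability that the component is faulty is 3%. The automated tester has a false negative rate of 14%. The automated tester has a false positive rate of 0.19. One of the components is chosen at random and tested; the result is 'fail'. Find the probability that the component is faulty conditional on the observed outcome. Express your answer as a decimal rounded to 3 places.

P(H | E) ≈ 0.123

Let H be the event that the component is faulty. P(H) = 0.03, so P(¬H) = 0.97. With E the 'fail' result, P(E|H) = 0.86 and P(E|¬H) = 0.19.
P(E) = 0.86·0.03 + 0.19·0.97 = 0.025800 + 0.18430 = 0.21010.
By Bayes' theorem, P(H|E) = 0.025800 / 0.21010 = 0.123.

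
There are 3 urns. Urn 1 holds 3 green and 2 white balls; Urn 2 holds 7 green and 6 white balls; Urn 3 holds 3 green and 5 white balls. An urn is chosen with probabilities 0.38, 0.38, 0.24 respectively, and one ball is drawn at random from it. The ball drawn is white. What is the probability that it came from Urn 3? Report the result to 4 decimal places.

Tabulate prior·likelihood by source: [1] prior 0.38, lik 0.4, product 0.1520; [2] prior 0.38, lik 0.4615, product 0.1754; [3] prior 0.24, lik 0.625, product 0.1500.
Normalizing constant = 0.47738; the posterior for Urn 3 is its product over the sum, 0.1500/0.47738 = 0.3142.

Posterior probability ≈ 0.3142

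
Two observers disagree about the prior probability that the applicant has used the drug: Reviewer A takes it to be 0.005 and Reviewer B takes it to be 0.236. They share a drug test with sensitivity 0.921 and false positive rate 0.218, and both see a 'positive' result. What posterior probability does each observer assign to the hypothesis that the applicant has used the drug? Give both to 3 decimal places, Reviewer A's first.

The likelihood ratio for a 'positive' result is 0.921/0.218 = 4.2248.
Reviewer A: prior odds 0.005/0.995 = 0.0050251; posterior odds 0.021230; posterior probability 0.021.
Reviewer B: prior odds 0.236/0.764 = 0.30890; posterior odds 1.3050; posterior probability 0.566.

Reviewer A: 0.021; Reviewer B: 0.566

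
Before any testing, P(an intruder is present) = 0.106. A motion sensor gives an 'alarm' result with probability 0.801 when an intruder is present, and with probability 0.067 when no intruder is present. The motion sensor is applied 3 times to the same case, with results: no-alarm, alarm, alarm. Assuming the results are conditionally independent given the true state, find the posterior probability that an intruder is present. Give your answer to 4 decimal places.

With H the event that an intruder is present, the joint likelihood of the observed sequence is P(data|H) = 0.199·0.801·0.801 = 0.12768 and P(data|¬H) = 0.933·0.067·0.067 = 0.0041882.
Bayes: P(H|data) = 0.106·0.12768 / (0.106·0.12768 + 0.894·0.0041882) = 0.013534/0.017278 = 0.7833.

Posterior P(H) ≈ 0.7833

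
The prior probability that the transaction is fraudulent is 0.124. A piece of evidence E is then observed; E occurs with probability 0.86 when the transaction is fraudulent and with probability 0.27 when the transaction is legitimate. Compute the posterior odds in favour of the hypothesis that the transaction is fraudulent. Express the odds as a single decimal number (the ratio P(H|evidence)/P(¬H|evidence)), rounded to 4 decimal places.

Prior odds = 0.124/(1−0.124) = 0.14155.
Likelihood ratio for E = 0.86/0.27 = 3.1852.
Posterior odds = prior odds × LR = 0.45087.

Posterior odds ≈ 0.4509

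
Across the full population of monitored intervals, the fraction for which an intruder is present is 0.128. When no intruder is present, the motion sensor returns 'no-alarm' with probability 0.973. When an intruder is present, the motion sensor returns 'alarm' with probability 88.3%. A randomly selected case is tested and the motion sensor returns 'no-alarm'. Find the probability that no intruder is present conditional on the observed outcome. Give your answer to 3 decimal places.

P(¬H | E) ≈ 0.983

Let H be the event that an intruder is present. P(H) = 0.128, so P(¬H) = 0.872. With E the 'no-alarm' result, P(E|H) = 0.117 and P(E|¬H) = 0.973.
P(E) = 0.117·0.128 + 0.973·0.872 = 0.014976 + 0.84846 = 0.86343.
By Bayes' theorem, P(H|E) = 0.014976 / 0.86343 = 0.017. Hence P(¬H|E) = 1 − 0.017 = 0.983.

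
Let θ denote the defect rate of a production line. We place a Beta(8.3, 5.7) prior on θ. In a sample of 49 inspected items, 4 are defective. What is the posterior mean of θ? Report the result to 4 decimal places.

Observing 4 successes and 45 failures updates Beta(8.3, 5.7) by adding the success and failure counts to the two shape parameters: α = 8.3+4 = 12.3, β = 5.7+45 = 50.7.
Posterior mean = α/(α+β) = 12.3/63 = 0.1952.

Posterior mean ≈ 0.1952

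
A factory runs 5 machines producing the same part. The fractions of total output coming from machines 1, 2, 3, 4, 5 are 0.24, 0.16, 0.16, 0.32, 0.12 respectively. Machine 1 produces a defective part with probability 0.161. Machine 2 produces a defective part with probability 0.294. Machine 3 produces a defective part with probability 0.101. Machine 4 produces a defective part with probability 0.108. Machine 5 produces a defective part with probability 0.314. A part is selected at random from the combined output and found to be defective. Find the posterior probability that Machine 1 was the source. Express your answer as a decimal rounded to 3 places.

Posterior probability ≈ 0.222

Tabulate prior·likelihood by source: [1] prior 0.24, lik 0.161, product 0.03864; [2] prior 0.16, lik 0.294, product 0.04704; [3] prior 0.16, lik 0.101, product 0.01616; [4] prior 0.32, lik 0.108, product 0.03456; [5] prior 0.12, lik 0.314, product 0.03768.
Normalizing constant = 0.17408; the posterior for Machine 1 is its product over the sum, 0.03864/0.17408 = 0.222.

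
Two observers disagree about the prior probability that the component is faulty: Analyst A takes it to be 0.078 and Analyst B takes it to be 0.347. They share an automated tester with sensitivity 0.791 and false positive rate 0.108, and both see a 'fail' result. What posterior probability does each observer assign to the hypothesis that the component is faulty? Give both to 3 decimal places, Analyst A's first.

Analyst A: 0.383; Analyst B: 0.796

The likelihood ratio for a 'fail' result is 0.791/0.108 = 7.3241.
Analyst A: prior odds 0.078/0.922 = 0.084599; posterior odds 0.61961; posterior probability 0.383.
Analyst B: prior odds 0.347/0.653 = 0.53139; posterior odds 3.8920; posterior probability 0.796.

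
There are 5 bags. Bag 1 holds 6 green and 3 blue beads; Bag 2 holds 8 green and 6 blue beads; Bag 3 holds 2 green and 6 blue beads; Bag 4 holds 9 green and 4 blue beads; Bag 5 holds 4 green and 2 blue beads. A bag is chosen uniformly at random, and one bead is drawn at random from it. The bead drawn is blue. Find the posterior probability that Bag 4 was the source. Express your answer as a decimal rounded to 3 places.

Posterior probability ≈ 0.143

Tabulate prior·likelihood by source: [1] prior 0.2, lik 0.3333, product 0.06667; [2] prior 0.2, lik 0.4286, product 0.08571; [3] prior 0.2, lik 0.75, product 0.1500; [4] prior 0.2, lik 0.3077, product 0.06154; [5] prior 0.2, lik 0.3333, product 0.06667.
Normalizing constant = 0.43059; the posterior for Bag 4 is its product over the sum, 0.06154/0.43059 = 0.143.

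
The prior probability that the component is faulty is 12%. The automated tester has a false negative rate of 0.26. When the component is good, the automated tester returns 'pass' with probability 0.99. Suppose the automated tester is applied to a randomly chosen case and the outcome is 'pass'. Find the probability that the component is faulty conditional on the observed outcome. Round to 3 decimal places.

P(H | E) ≈ 0.035

Let H be the event that the component is faulty. P(H) = 0.12, so P(¬H) = 0.88. With E the 'pass' result, P(E|H) = 0.26 and P(E|¬H) = 0.99.
P(E) = 0.26·0.12 + 0.99·0.88 = 0.031200 + 0.87120 = 0.90240.
By Bayes' theorem, P(H|E) = 0.031200 / 0.90240 = 0.035.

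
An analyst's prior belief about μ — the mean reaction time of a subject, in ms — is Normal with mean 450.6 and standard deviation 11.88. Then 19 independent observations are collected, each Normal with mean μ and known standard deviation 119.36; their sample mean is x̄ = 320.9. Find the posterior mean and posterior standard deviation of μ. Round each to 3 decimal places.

Prior precision 1/τ₀² = 1/11.88² = 0.00708544; data precision n/σ² = 19/119.36² = 0.00133363.
Posterior precision = 0.00708544 + 0.00133363 = 0.00841908, giving posterior SD = 1/√0.00841908 = 10.899.
Posterior mean = (0.00708544·450.6 + 0.00133363·320.9) / 0.00841908 = 430.055.

Posterior mean ≈ 430.055; posterior SD ≈ 10.899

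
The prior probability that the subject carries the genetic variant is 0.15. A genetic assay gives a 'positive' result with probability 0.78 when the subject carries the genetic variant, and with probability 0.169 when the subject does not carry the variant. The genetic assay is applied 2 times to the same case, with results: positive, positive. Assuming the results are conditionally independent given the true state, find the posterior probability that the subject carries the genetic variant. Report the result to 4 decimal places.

Posterior P(H) ≈ 0.7899

With H the event that the subject carries the genetic variant, the joint likelihood of the observed sequence is P(data|H) = 0.78·0.78 = 0.60840 and P(data|¬H) = 0.169·0.169 = 0.028561.
Bayes: P(H|data) = 0.15·0.60840 / (0.15·0.60840 + 0.85·0.028561) = 0.091260/0.11554 = 0.7899.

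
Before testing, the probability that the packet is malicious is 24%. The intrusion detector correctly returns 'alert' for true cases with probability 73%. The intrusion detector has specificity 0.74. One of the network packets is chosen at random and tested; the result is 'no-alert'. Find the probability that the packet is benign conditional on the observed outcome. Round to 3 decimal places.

Write H for 'the packet is malicious'. Prior odds H:¬H = 0.24/0.76 = 0.31579. For the 'no-alert' outcome, the likelihood ratio is 0.27/0.74 = 0.36486.
Posterior odds = 0.31579 × 0.36486 = 0.11522, so P(H|E) = 0.11522/(1+0.11522) = 0.103. Then P(¬H|E) = 1 − 0.103 = 0.897.

P(¬H | E) ≈ 0.897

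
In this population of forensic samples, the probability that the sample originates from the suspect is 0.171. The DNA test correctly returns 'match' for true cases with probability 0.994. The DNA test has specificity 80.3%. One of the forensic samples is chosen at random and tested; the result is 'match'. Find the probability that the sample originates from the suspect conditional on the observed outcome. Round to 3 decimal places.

Let H be the event that the sample originates from the suspect. P(H) = 0.171, so P(¬H) = 0.829. With E the 'match' result, P(E|H) = 0.994 and P(E|¬H) = 0.197.
P(E) = 0.994·0.171 + 0.197·0.829 = 0.16997 + 0.16331 = 0.33329.
By Bayes' theorem, P(H|E) = 0.16997 / 0.33329 = 0.510.

P(H | E) ≈ 0.510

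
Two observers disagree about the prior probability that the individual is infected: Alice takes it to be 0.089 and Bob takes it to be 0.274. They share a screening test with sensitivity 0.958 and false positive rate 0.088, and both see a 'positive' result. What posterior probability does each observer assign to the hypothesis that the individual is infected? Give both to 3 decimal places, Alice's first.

P('+'|H) = 0.958, P('+'|¬H) = 0.088.
Alice: numerator 0.958·0.089 = 0.085262; evidence = 0.085262+0.088·0.911 = 0.16543; posterior = 0.515.
Bob: numerator 0.958·0.274 = 0.26249; evidence = 0.26249+0.088·0.726 = 0.32638; posterior = 0.804.

Alice: 0.515; Bob: 0.804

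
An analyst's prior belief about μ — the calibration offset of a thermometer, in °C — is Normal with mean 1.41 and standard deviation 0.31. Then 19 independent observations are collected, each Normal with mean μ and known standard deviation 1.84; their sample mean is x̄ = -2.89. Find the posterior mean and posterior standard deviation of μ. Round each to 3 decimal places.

Prior precision 1/τ₀² = 1/0.31² = 10.4058; data precision n/σ² = 19/1.84² = 5.61200.
Posterior precision = 10.4058 + 5.61200 = 16.0178, giving posterior SD = 1/√16.0178 = 0.250.
Posterior mean = (10.4058·1.41 + 5.61200·-2.89) / 16.0178 = -0.097.

Posterior mean ≈ -0.097; posterior SD ≈ 0.250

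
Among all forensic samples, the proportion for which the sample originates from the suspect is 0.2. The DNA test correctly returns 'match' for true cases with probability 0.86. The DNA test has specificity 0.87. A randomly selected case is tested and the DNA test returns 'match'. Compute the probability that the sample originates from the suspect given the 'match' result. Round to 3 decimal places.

P(H | E) ≈ 0.623

Let H be the event that the sample originates from the suspect. P(H) = 0.2, so P(¬H) = 0.8. With E the 'match' result, P(E|H) = 0.86 and P(E|¬H) = 0.13.
P(E) = 0.86·0.2 + 0.13·0.8 = 0.17200 + 0.10400 = 0.27600.
By Bayes' theorem, P(H|E) = 0.17200 / 0.27600 = 0.623.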